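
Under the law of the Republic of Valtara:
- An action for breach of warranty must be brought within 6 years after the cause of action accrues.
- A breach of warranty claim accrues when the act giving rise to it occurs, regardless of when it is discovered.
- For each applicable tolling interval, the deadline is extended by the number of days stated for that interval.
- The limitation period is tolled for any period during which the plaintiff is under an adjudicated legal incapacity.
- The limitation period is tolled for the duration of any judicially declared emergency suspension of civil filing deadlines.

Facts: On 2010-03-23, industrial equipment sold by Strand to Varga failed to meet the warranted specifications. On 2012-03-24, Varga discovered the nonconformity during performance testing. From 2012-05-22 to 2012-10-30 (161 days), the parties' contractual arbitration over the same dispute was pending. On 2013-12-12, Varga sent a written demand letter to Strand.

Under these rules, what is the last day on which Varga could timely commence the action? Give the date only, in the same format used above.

Because the rule ties accrual to occurrence, the claim accrued on 2010-03-23, not on the 2012-03-24 discovery date.
Adding the 6 years base period to 2010-03-23 gives a deadline of 2016-03-23, before any tolling.
The pending related arbitration from 2012-05-22 to 2012-10-30 does not toll the period, because no stated rule makes a pending arbitration a tolling event.
None of the other events listed affects the running of the period under the stated rules.

2016-03-23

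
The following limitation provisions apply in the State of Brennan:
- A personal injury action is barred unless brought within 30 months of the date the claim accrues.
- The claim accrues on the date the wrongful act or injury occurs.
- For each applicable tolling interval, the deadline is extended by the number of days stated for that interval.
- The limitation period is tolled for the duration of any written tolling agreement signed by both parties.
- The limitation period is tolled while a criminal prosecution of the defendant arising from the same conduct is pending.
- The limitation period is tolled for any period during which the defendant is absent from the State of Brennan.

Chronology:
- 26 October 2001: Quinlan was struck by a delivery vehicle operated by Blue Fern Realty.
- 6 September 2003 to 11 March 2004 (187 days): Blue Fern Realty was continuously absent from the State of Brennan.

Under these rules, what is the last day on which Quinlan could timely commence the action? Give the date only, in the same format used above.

30 October 2004

The claim accrued on 26 October 2001, the date of the act.
Adding the 30 months base period to 26 October 2001 gives a deadline of 26 April 2004, before any tolling.
The period was tolled for 187 days by the defendant's absence from the jurisdiction (6 September 2003 to 11 March 2004), pushing the deadline to 30 October 2004.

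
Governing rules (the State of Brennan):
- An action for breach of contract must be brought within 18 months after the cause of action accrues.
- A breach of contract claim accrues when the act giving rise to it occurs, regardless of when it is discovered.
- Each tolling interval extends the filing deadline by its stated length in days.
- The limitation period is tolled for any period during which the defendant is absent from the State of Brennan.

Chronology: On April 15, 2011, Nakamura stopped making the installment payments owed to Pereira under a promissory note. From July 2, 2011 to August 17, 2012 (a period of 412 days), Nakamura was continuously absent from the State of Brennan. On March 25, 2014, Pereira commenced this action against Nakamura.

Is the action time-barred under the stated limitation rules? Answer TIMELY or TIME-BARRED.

The cause of action accrued on April 15, 2011, the date of the act.
The untolled deadline — 18 months after April 15, 2011 — is October 15, 2012.
The period was tolled for 412 days by the defendant's absence from the jurisdiction (July 2, 2011 to August 17, 2012), pushing the deadline to December 1, 2013.
Filing on March 25, 2014 missed the December 1, 2013 deadline — the action is time-barred.

TIME-BARRED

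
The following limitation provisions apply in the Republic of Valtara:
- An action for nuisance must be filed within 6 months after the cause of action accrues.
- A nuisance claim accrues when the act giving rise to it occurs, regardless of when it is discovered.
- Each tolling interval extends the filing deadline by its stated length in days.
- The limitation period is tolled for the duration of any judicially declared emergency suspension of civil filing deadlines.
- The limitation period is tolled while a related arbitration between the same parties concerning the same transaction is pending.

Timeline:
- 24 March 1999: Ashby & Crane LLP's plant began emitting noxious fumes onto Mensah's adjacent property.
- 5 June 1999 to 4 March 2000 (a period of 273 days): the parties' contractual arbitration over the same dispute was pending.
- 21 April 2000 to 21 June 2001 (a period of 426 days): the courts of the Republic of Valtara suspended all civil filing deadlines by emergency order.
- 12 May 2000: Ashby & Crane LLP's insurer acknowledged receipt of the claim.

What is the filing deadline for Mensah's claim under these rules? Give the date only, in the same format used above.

The claim accrued on 24 March 1999, when the wrongful act occurred.
Adding the 6 months base period to 24 March 1999 gives a deadline of 24 September 1999, before any tolling.
The pending related arbitration from 5 June 1999 to 4 March 2000 tolled the period for 273 days, extending the deadline to 23 June 2000.
Because the emergency suspension of filing deadlines ran from 21 April 2000 to 21 June 2001, the deadline is extended by 426 days to 23 August 2001.
Nothing else in the chronology tolls or restarts the period.

23 August 2001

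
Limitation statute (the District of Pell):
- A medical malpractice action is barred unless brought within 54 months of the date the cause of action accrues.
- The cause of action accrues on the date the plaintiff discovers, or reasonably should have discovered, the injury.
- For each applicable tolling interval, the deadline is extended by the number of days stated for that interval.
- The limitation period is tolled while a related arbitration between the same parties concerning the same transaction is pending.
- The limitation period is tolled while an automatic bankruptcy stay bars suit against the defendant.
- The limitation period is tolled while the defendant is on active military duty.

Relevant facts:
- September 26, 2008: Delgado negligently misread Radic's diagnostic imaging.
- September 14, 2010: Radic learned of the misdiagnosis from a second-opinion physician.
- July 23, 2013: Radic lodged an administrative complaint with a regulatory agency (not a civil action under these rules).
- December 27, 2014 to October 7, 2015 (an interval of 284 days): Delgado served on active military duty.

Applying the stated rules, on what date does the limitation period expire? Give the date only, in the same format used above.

The claim did not accrue until Radic discovered the injury on September 14, 2010; the September 26, 2008 act date does not start the clock under the stated rule.
54 months from September 14, 2010 is March 14, 2015.
The defendant's active military service from December 27, 2014 to October 7, 2015 tolled the period for 284 days, extending the deadline to December 23, 2015.
The other events in the timeline have no effect on the limitation period under the stated rules.

December 23, 2015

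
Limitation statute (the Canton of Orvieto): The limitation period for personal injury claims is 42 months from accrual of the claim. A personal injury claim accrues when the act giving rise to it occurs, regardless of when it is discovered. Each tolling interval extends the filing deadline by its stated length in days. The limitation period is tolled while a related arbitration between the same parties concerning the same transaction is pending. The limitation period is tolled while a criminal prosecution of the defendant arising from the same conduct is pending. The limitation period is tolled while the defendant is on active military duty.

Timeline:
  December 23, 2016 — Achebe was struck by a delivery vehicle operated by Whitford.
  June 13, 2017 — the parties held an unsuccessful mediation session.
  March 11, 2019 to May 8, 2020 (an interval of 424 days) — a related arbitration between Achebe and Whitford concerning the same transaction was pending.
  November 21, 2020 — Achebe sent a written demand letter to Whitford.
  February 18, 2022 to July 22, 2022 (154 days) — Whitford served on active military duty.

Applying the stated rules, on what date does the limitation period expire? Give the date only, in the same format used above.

The claim accrued on December 23, 2016, the date of the act.
42 months from December 23, 2016 is June 23, 2020.
The period was tolled for 424 days by the pending related arbitration (March 11, 2019 to May 8, 2020), pushing the deadline to August 21, 2021.
The defendant's active military service starting February 18, 2022 came too late — the period had run on August 21, 2021 — and so does not extend the deadline.
None of the other events listed affects the running of the period under the stated rules.

August 21, 2021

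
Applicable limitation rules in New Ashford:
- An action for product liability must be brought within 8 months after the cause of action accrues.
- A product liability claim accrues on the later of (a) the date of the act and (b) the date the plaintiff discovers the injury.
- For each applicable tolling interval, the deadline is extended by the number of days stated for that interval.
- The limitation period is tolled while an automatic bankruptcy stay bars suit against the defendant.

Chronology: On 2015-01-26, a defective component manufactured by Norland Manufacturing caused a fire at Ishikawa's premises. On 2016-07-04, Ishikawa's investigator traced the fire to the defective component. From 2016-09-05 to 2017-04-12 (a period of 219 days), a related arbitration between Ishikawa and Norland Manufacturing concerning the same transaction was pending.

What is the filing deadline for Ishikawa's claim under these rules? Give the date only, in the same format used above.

Because discovery on 2016-07-04 post-dates the 2015-01-26 act, accrual under the later-of rule falls on 2016-07-04.
Adding the 8 months base period to 2016-07-04 gives a deadline of 2017-03-04, before any tolling.
No stated provision tolls the period for a pending arbitration, so the interval from 2016-09-05 to 2017-04-12 has no effect on the deadline.

2017-03-04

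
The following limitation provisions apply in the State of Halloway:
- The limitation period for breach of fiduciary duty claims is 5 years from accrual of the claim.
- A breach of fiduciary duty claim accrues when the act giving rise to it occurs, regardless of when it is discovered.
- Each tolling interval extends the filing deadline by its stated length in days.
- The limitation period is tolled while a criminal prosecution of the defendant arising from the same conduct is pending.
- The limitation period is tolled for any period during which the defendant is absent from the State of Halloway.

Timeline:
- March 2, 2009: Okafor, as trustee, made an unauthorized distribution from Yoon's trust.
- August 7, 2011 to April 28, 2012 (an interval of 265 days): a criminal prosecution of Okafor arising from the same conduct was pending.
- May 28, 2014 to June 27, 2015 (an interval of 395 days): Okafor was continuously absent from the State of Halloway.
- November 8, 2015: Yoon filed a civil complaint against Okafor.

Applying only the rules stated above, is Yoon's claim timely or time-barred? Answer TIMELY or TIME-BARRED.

The claim accrued on March 2, 2009, when the wrongful act occurred.
5 years from March 2, 2009 is March 2, 2014.
The pending criminal prosecution from August 7, 2011 to April 28, 2012 tolled the period for 265 days, extending the deadline to November 22, 2014.
The defendant's absence from the jurisdiction from May 28, 2014 to June 27, 2015 tolled the period for 395 days, extending the deadline to December 22, 2015.
The November 8, 2015 filing precedes the December 22, 2015 deadline; the claim is timely.

TIMELY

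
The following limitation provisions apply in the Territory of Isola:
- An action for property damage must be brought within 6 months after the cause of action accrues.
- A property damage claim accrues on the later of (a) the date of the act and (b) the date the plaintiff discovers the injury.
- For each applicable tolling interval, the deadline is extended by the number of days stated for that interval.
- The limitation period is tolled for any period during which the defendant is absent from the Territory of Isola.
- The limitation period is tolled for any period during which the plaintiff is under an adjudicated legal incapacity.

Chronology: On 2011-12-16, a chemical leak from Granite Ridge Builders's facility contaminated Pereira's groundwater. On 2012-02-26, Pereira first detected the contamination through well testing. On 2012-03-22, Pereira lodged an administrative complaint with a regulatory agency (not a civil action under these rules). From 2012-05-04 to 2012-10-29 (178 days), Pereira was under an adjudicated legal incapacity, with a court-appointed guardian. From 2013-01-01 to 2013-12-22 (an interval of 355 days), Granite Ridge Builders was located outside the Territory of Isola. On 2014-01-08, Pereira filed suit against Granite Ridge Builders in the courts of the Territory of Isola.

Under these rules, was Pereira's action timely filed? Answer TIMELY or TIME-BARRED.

Because discovery on 2012-02-26 post-dates the 2011-12-16 act, accrual under the later-of rule falls on 2012-02-26.
6 months from 2012-02-26 is 2012-08-26.
Because the plaintiff's legal incapacity ran from 2012-05-04 to 2012-10-29, the deadline is extended by 178 days to 2013-02-20.
The period was tolled for 355 days by the defendant's absence from the jurisdiction (2013-01-01 to 2013-12-22), pushing the deadline to 2014-02-10.
The other events in the timeline have no effect on the limitation period under the stated rules.
Pereira filed on 2014-01-08, before the 2014-02-10 deadline, so the action is timely.

TIMELY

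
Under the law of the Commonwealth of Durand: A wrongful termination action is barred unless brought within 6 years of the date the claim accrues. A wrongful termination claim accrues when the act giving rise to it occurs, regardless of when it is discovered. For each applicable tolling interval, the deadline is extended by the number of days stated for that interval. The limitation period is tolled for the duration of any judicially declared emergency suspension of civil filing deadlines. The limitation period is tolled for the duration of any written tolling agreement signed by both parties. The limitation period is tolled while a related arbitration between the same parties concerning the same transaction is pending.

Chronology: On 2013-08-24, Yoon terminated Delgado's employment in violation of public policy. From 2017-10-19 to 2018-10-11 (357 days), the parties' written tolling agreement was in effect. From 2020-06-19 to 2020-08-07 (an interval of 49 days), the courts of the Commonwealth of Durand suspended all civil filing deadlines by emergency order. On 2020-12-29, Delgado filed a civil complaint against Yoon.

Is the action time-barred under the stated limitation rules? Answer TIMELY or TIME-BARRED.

The claim accrued on 2013-08-24, the date of the act.
Adding the 6 years base period to 2013-08-24 gives a deadline of 2019-08-24, before any tolling.
The period was tolled for 357 days by the written tolling agreement (2017-10-19 to 2018-10-11), pushing the deadline to 2020-08-15.
The emergency suspension of filing deadlines from 2020-06-19 to 2020-08-07 tolled the period for 49 days, extending the deadline to 2020-10-03.
Filing on 2020-12-29 missed the 2020-10-03 deadline — the action is time-barred.

TIME-BARRED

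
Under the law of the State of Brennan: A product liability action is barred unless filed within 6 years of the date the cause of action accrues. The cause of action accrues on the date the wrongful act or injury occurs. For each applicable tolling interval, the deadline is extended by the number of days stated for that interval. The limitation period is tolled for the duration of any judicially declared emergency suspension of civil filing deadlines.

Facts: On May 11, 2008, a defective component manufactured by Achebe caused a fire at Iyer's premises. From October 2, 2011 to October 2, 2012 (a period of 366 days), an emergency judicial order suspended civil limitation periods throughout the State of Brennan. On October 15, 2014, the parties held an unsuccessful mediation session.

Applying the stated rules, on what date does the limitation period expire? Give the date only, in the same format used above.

The claim accrued on May 11, 2008, when the wrongful act occurred.
Adding the 6 years base period to May 11, 2008 gives a deadline of May 11, 2014, before any tolling.
The emergency suspension of filing deadlines from October 2, 2011 to October 2, 2012 tolled the period for 366 days, extending the deadline to May 12, 2015.
The other events in the timeline have no effect on the limitation period under the stated rules.

May 12, 2015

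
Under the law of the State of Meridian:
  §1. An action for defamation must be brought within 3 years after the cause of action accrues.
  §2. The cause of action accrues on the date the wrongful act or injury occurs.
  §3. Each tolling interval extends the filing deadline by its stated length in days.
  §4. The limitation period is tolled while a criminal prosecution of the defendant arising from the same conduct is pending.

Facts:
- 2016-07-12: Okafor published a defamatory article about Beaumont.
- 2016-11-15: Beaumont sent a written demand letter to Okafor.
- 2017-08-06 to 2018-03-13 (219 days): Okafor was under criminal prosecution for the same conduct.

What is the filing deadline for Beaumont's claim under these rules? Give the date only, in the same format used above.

The claim accrued on 2016-07-12, when the wrongful act occurred.
3 years from 2016-07-12 is 2019-07-12.
Because the pending criminal prosecution ran from 2017-08-06 to 2018-03-13, the deadline is extended by 219 days to 2020-02-16.
The other events in the timeline have no effect on the limitation period under the stated rules.

2020-02-16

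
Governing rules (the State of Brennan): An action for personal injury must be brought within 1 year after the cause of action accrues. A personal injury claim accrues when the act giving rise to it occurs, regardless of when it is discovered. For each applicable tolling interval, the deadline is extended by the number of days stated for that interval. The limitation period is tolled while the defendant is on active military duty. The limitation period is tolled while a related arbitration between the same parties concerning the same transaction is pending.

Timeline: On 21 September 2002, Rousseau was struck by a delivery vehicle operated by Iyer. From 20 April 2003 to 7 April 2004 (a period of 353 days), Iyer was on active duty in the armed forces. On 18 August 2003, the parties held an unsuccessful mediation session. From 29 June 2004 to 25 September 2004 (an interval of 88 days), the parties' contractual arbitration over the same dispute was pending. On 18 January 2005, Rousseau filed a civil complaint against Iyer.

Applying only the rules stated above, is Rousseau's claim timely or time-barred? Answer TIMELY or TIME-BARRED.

TIME-BARRED

The limitation period began to run on 21 September 2002.
The untolled deadline — 1 year after 21 September 2002 — is 21 September 2003.
The defendant's active military service from 20 April 2003 to 7 April 2004 tolled the period for 353 days, extending the deadline to 8 September 2004.
The period was tolled for 88 days by the pending related arbitration (29 June 2004 to 25 September 2004), pushing the deadline to 5 December 2004.
None of the other events listed affects the running of the period under the stated rules.
Filing on 18 January 2005 missed the 5 December 2004 deadline — the action is time-barred.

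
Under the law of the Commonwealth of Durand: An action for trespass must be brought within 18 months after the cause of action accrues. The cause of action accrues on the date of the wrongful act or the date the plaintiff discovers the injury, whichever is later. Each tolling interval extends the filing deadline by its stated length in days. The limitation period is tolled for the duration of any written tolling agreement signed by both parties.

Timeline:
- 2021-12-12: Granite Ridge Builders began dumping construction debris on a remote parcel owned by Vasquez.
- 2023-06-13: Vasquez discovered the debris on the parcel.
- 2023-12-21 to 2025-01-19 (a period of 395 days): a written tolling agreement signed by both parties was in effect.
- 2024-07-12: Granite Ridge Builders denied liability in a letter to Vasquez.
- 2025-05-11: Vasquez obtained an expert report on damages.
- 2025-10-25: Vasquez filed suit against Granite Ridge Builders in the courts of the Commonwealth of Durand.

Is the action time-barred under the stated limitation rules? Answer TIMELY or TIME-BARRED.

TIMELY

The claim accrued on 2023-06-13 — the later of the 2021-12-12 act and the 2023-06-13 discovery.
Adding the 18 months base period to 2023-06-13 gives a deadline of 2024-12-13, before any tolling.
Because the written tolling agreement ran from 2023-12-21 to 2025-01-19, the deadline is extended by 395 days to 2026-01-12.
Nothing else in the chronology tolls or restarts the period.
Filing on 2025-10-25 beat the 2026-01-12 deadline — the action is timely.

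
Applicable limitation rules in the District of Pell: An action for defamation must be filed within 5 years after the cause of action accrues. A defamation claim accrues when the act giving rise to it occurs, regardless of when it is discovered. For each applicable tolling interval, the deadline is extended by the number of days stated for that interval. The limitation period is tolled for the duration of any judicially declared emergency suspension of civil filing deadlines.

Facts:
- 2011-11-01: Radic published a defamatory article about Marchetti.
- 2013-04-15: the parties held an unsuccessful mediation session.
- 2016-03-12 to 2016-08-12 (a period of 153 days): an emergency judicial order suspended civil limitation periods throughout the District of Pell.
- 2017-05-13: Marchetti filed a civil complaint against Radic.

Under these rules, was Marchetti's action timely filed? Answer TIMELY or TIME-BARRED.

TIME-BARRED

The cause of action accrued on 2011-11-01, the date of the act.
The untolled deadline — 5 years after 2011-11-01 — is 2016-11-01.
The emergency suspension of filing deadlines from 2016-03-12 to 2016-08-12 tolled the period for 153 days, extending the deadline to 2017-04-03.
The other events in the timeline have no effect on the limitation period under the stated rules.
The 2017-05-13 filing falls after the 2017-04-03 deadline; the claim is time-barred.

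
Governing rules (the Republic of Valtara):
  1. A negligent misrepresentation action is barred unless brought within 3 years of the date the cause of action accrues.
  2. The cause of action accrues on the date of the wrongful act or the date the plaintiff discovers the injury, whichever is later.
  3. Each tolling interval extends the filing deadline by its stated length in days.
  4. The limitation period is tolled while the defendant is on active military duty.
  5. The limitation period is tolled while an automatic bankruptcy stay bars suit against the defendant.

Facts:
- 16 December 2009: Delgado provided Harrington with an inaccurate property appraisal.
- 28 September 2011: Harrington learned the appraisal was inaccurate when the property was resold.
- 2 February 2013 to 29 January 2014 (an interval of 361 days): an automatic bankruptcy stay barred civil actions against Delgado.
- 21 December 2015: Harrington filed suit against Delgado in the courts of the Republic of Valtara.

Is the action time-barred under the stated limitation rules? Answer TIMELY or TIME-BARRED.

The claim accrued on 28 September 2011 — the later of the 16 December 2009 act and the 28 September 2011 discovery.
The untolled deadline — 3 years after 28 September 2011 — is 28 September 2014.
The automatic bankruptcy stay from 2 February 2013 to 29 January 2014 tolled the period for 361 days, extending the deadline to 24 September 2015.
Filing on 21 December 2015 missed the 24 September 2015 deadline — the action is time-barred.

TIME-BARRED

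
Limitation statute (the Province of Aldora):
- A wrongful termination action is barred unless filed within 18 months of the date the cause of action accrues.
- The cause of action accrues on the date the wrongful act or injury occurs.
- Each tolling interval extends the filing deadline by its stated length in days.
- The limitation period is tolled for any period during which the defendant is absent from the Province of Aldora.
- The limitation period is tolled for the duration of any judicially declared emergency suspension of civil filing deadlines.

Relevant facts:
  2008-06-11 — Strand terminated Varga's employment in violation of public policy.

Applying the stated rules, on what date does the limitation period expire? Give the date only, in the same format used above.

The limitation period began to run on 2008-06-11.
Adding the 18 months base period to 2008-06-11 gives a deadline of 2009-12-11, before any tolling.

2009-12-11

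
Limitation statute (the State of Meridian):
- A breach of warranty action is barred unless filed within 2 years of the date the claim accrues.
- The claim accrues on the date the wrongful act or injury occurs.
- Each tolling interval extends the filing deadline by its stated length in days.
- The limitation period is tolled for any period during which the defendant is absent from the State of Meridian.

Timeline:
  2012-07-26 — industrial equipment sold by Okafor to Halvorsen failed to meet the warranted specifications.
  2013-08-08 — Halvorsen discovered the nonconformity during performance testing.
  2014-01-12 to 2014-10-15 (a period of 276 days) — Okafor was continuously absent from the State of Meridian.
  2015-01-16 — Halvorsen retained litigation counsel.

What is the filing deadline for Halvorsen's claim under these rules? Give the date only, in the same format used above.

2015-04-28

The claim accrued on 2012-07-26, when the wrongful act occurred; under the stated occurrence rule the 2013-08-08 discovery does not delay accrual.
Adding the 2 years base period to 2012-07-26 gives a deadline of 2014-07-26, before any tolling.
Because the defendant's absence from the jurisdiction ran from 2014-01-12 to 2014-10-15, the deadline is extended by 276 days to 2015-04-28.
None of the other events listed affects the running of the period under the stated rules.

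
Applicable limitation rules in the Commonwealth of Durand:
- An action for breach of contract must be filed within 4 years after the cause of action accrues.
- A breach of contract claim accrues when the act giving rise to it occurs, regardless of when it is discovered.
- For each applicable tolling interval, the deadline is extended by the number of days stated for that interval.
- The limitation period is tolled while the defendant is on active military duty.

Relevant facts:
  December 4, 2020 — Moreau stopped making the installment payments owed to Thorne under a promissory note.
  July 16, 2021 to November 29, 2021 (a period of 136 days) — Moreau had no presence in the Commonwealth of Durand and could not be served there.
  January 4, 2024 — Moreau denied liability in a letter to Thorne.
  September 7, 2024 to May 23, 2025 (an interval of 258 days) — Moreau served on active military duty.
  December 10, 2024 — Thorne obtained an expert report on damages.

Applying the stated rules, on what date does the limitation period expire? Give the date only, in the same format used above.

The claim accrued on December 4, 2020, when the wrongful act occurred.
Adding the 4 years base period to December 4, 2020 gives a deadline of December 4, 2024, before any tolling.
Because the defendant's active military service ran from September 7, 2024 to May 23, 2025, the deadline is extended by 258 days to August 19, 2025.
The defendant's absence from the jurisdiction from July 16, 2021 to November 29, 2021 does not toll the period, because no stated rule makes the defendant's absence a tolling event.
The other events in the timeline have no effect on the limitation period under the stated rules.

August 19, 2025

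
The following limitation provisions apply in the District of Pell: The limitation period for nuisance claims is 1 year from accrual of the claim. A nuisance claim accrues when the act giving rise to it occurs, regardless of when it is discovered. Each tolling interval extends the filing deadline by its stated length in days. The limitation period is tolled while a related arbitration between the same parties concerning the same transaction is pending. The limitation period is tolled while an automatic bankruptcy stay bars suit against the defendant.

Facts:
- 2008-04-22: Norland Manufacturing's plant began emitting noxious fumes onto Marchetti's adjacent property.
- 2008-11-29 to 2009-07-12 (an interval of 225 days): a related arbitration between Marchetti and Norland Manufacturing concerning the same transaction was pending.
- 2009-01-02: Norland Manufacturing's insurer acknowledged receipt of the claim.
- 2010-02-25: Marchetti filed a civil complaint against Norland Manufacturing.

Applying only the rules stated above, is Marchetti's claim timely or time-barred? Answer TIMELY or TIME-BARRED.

TIME-BARRED

The claim accrued on 2008-04-22, when the wrongful act occurred.
1 year from 2008-04-22 is 2009-04-22.
The pending related arbitration from 2008-11-29 to 2009-07-12 tolled the period for 225 days, extending the deadline to 2009-12-03.
None of the other events listed affects the running of the period under the stated rules.
The 2010-02-25 filing falls after the 2009-12-03 deadline; the claim is time-barred.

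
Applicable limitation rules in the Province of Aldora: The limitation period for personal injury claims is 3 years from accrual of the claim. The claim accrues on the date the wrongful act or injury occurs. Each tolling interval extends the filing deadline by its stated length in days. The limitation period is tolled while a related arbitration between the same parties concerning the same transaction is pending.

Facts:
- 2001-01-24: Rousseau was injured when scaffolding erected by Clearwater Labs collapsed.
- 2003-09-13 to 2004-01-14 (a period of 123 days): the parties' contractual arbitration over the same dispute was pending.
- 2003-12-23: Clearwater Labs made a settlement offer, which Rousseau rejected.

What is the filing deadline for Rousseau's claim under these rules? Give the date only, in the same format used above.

2004-05-26

The limitation period began to run on 2001-01-24.
Adding the 3 years base period to 2001-01-24 gives a deadline of 2004-01-24, before any tolling.
The period was tolled for 123 days by the pending related arbitration (2003-09-13 to 2004-01-14), pushing the deadline to 2004-05-26.
The other events in the timeline have no effect on the limitation period under the stated rules.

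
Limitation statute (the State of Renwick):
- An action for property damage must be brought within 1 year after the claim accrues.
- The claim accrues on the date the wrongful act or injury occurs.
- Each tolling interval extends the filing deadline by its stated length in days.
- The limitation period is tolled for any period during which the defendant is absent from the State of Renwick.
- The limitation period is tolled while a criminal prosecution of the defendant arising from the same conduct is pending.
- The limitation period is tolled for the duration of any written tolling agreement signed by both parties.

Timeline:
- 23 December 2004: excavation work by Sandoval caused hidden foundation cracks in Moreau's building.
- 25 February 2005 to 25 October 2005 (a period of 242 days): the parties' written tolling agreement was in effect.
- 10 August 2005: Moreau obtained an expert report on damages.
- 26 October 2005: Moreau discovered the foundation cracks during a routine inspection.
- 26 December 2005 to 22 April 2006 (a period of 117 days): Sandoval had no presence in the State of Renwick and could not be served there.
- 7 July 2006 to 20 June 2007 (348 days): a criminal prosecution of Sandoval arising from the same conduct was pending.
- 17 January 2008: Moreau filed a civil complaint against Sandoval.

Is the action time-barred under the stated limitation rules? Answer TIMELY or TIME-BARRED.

Accrual is governed by the date of the act, so the period began to run on 23 December 2004; the later discovery on 26 October 2005 is irrelevant under the stated rule.
Adding the 1 year base period to 23 December 2004 gives a deadline of 23 December 2005, before any tolling.
The written tolling agreement from 25 February 2005 to 25 October 2005 tolled the period for 242 days, extending the deadline to 22 August 2006.
The defendant's absence from the jurisdiction from 26 December 2005 to 22 April 2006 tolled the period for 117 days, extending the deadline to 17 December 2006.
Because the pending criminal prosecution ran from 7 July 2006 to 20 June 2007, the deadline is extended by 348 days to 30 November 2007.
The other events in the timeline have no effect on the limitation period under the stated rules.
Moreau filed on 17 January 2008, after the 30 November 2007 deadline, so the action is time-barred.

TIME-BARRED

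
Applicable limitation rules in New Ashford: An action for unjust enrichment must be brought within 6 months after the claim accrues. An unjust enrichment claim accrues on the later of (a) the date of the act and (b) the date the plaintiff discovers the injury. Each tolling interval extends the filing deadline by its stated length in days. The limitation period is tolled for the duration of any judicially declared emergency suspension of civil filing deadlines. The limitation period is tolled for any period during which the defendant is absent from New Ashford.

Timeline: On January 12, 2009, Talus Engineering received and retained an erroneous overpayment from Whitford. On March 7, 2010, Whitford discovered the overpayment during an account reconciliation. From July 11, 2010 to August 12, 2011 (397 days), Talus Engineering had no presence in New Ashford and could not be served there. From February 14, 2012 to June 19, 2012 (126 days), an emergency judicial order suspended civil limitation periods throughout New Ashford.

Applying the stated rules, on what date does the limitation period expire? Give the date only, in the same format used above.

The claim accrued on March 7, 2010 — the later of the January 12, 2009 act and the March 7, 2010 discovery.
6 months from March 7, 2010 is September 7, 2010.
The period was tolled for 397 days by the defendant's absence from the jurisdiction (July 11, 2010 to August 12, 2011), pushing the deadline to October 9, 2011.
The emergency suspension of filing deadlines from February 14, 2012 to June 19, 2012 began after the period had already run on October 9, 2011, so it has no tolling effect.

October 9, 2011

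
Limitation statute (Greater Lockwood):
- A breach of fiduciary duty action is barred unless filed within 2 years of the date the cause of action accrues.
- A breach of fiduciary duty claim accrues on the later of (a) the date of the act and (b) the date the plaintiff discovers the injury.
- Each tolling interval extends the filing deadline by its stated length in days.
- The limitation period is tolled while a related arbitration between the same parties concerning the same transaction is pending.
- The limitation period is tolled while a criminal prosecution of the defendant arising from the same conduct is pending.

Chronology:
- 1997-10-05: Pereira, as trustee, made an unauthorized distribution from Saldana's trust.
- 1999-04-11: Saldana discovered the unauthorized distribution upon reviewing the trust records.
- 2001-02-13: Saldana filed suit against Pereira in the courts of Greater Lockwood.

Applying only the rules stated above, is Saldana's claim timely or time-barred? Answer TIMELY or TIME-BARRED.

Because discovery on 1999-04-11 post-dates the 1997-10-05 act, accrual under the later-of rule falls on 1999-04-11.
2 years from 1999-04-11 is 2001-04-11.
The 2001-02-13 filing precedes the 2001-04-11 deadline; the claim is timely.

TIMELY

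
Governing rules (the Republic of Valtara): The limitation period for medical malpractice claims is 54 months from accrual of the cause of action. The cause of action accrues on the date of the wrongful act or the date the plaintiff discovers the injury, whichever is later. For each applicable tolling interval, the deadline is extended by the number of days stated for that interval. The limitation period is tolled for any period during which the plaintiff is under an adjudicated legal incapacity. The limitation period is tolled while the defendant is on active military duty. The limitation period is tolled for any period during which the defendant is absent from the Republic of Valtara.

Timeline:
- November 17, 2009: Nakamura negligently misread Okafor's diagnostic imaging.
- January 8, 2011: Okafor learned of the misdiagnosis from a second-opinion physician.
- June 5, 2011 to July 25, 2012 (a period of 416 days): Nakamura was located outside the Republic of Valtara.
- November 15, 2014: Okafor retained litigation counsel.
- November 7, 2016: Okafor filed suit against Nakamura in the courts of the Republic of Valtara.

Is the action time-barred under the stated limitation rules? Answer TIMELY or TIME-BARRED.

Taking the later of the act (November 17, 2009) and discovery (January 8, 2011), the claim accrued on January 8, 2011.
The untolled deadline — 54 months after January 8, 2011 — is July 8, 2015.
The period was tolled for 416 days by the defendant's absence from the jurisdiction (June 5, 2011 to July 25, 2012), pushing the deadline to August 27, 2016.
Nothing else in the chronology tolls or restarts the period.
Filing on November 7, 2016 missed the August 27, 2016 deadline — the action is time-barred.

TIME-BARRED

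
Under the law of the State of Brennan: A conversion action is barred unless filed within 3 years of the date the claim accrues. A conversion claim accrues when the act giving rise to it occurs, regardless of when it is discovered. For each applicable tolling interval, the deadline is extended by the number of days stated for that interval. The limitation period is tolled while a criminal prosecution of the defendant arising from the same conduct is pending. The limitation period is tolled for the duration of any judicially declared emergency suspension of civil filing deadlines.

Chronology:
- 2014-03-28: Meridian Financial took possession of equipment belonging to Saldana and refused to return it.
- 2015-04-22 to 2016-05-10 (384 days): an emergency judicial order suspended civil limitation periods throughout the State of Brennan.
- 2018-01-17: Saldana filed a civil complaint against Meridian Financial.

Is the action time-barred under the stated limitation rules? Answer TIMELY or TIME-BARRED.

TIMELY

The claim accrued on 2014-03-28, when the wrongful act occurred.
Adding the 3 years base period to 2014-03-28 gives a deadline of 2017-03-28, before any tolling.
The emergency suspension of filing deadlines from 2015-04-22 to 2016-05-10 tolled the period for 384 days, extending the deadline to 2018-04-16.
Saldana filed on 2018-01-17, before the 2018-04-16 deadline, so the action is timely.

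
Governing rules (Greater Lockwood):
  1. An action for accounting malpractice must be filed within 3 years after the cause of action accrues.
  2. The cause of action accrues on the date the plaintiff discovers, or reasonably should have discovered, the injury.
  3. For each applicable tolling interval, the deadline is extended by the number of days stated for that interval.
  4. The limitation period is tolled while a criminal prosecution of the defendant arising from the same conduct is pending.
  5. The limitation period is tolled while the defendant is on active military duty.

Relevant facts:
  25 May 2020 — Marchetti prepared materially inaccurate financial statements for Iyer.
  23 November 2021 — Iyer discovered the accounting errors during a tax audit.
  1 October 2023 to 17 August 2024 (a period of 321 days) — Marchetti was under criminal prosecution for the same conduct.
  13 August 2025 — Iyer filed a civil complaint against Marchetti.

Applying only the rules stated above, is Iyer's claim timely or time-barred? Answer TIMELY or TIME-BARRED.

Accrual is tied to discovery, so the period began on 23 November 2021 rather than on 25 May 2020 when the act occurred.
Adding the 3 years base period to 23 November 2021 gives a deadline of 23 November 2024, before any tolling.
The pending criminal prosecution from 1 October 2023 to 17 August 2024 tolled the period for 321 days, extending the deadline to 10 October 2025.
Filing on 13 August 2025 beat the 10 October 2025 deadline — the action is timely.

TIMELY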